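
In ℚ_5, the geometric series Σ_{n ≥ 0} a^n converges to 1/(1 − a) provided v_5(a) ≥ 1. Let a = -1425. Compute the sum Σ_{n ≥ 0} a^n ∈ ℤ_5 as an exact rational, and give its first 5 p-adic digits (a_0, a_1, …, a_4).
Σ a^n = 1/(1 − a) = 1/1426;  first 5 digits = (1, 0, 3, 3, 1)

v_5(a) = 2 ≥ 1, so the series converges in ℤ_5 to 1/(1 − a) = 1/(1 − (-1425)) = 1/1426. Expand this rational in ℤ_5: compute digits iteratively via d_i = x_i mod 5, x_{i+1} = (x_i − d_i)/5. The first 5 digits are (1, 0, 3, 3, 1).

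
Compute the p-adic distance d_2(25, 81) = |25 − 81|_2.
d_2(25, 81) = 1/8

Step 1 — x − y = 25 − 81 = -56. Step 2 — v_2(-56) = 3 (factor: -56 = −(2^3 · 7); the sign does not affect v_p). Step 3 — |x − y|_2 = 2^{-3} = 1/8.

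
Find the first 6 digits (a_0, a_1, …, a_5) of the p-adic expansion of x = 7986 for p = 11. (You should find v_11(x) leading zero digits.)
(a_0, …, a_5) = (0, 0, 0, 6, 0, 0)

v_11(7986) = 3, so a_0 = ... = a_2 = 0. Factor out: x = 11^3 · u with u = 6 a unit in ℤ_11. Expand u iteratively via a_{v+i} = u_i mod 11, u_{i+1} = (u_i − a_{v+i})/11:
  u_0 = 6;  a_3 = 6;  u_1 = (u_0 − 6)/11 = 0
  u_1 = 0;  a_4 = 0;  u_2 = (u_1 − 0)/11 = 0
  u_2 = 0;  a_5 = 0;  u_3 = (u_2 − 0)/11 = 0
Digits: (0, 0, 0, 6, 0, 0).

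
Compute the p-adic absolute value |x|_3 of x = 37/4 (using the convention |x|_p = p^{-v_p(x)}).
|37/4|_3 = 1

Step 1 — compute v_3(x) by factoring powers of 3 out of the numerator and denominator: v_3(37/4) = 0. Step 2 — apply |x|_p = p^{-v_p(x)} = 3^{0} = 1.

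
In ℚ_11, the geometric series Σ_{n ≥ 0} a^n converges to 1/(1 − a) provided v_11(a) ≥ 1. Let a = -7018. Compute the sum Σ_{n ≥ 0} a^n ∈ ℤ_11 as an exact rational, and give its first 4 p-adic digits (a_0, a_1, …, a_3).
Σ a^n = 1/(1 − a) = 1/7019;  first 4 digits = (1, 0, 8, 5)

v_11(a) = 2 ≥ 1, so the series converges in ℤ_11 to 1/(1 − a) = 1/(1 − (-7018)) = 1/7019. Expand this rational in ℤ_11: compute digits iteratively via d_i = x_i mod 11, x_{i+1} = (x_i − d_i)/11. The first 4 digits are (1, 0, 8, 5).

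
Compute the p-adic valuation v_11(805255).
v_11(805255) = 5

v_11(n) is the largest exponent k such that 11^k divides n. Factor out: 805255 = 11^5 · 5. (Sign doesn't affect v_p.) So v_11(805255) = 5.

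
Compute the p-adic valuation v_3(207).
v_3(207) = 2

v_3(n) is the largest exponent k such that 3^k divides n. Factor out: 207 = 3^2 · 23. (Sign doesn't affect v_p.) So v_3(207) = 2.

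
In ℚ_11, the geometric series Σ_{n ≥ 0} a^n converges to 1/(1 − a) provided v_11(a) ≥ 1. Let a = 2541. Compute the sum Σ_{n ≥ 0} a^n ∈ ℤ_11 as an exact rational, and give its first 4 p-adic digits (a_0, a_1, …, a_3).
Σ a^n = 1/(1 − a) = -1/2540;  first 4 digits = (1, 0, 10, 1)

v_11(a) = 2 ≥ 1, so the series converges in ℤ_11 to 1/(1 − a) = 1/(1 − 2541) = -1/2540. Expand this rational in ℤ_11: compute digits iteratively via d_i = x_i mod 11, x_{i+1} = (x_i − d_i)/11. The first 4 digits are (1, 0, 10, 1).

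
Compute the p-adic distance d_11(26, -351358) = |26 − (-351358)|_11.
d_11(26, -351358) = 1/14641

Step 1 — x − y = 26 − (-351358) = 351384. Step 2 — v_11(351384) = 4 (factor: 351384 = (11^4 · 24); the sign does not affect v_p). Step 3 — |x − y|_11 = 11^{-4} = 1/14641.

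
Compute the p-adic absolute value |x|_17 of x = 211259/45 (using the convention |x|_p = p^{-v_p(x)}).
|211259/45|_17 = 1/4913

Step 1 — compute v_17(x) by factoring powers of 17 out of the numerator and denominator: v_17(211259/45) = 3. Step 2 — apply |x|_p = p^{-v_p(x)} = 17^{-3} = 1/4913.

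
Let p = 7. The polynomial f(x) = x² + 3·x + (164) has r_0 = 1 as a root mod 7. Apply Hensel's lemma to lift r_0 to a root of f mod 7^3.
r_2 = 134 (mod 343)

Hensel: r_{i+1} = r_i − f(r_i)·(f′(r_i))^{-1} mod 7^{i+2}, f′(x) = 2x + 3. Iterate:
  r_0 = 1 (mod 7)
  r_1 = 36 (mod 49)
  r_2 = 134 (mod 343)
Final: r = 134 satisfies f(r) ≡ 0 mod 7^3.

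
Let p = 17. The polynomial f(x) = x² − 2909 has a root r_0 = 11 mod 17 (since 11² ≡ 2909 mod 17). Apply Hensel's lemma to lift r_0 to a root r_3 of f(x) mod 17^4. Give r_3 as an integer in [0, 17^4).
r_3 = 68079 (mod 83521)

Hensel's recurrence: r_{i+1} = r_i − f(r_i)·(f′(r_i))^{-1} mod 17^{i+2}, with f′(x) = 2x. Iterate:
  r_0 = 11 (mod 17)
  r_1 = 164 (mod 289)
  r_2 = 4210 (mod 4913)
  r_3 = 68079 (mod 83521)
Final: r_3 = 68079, and one checks f(r_3) ≡ 0 mod 17^4.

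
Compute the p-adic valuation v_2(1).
v_2(1) = 0

v_2(n) is the largest exponent k such that 2^k divides n. Factor out: 1 = 2^0 · 1. (Sign doesn't affect v_p.) So v_2(1) = 0.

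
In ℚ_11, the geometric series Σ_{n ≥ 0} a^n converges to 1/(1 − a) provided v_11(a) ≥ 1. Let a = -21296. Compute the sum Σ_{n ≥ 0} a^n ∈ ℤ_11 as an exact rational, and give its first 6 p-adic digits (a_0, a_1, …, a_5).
Σ a^n = 1/(1 − a) = 1/21297;  first 6 digits = (1, 0, 0, 6, 9, 10)

v_11(a) = 3 ≥ 1, so the series converges in ℤ_11 to 1/(1 − a) = 1/(1 − (-21296)) = 1/21297. Expand this rational in ℤ_11: compute digits iteratively via d_i = x_i mod 11, x_{i+1} = (x_i − d_i)/11. The first 6 digits are (1, 0, 0, 6, 9, 10).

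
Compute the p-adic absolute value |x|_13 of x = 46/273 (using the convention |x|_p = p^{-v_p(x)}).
|46/273|_13 = 13

Step 1 — compute v_13(x) by factoring powers of 13 out of the numerator and denominator: v_13(46/273) = -1. Step 2 — apply |x|_p = p^{-v_p(x)} = 13^{1} = 13.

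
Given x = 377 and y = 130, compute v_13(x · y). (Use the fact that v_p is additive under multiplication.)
v_13(49010) = 2

v_p(x) = 1 (factor: 377 = 13^1 · 29); v_p(y) = 1 (factor: 130 = 13^1 · 10). Additivity: v_p(xy) = v_p(x) + v_p(y) = 1 + 1 = 2. (Direct check: xy = 49010 = 13^2 · (290).)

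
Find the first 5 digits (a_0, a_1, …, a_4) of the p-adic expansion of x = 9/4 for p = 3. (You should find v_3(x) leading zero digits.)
(a_0, …, a_4) = (0, 0, 1, 2, 0)

v_3(9/4) = 2, so a_0 = ... = a_1 = 0. Factor out: x = 3^2 · u with u = 1/4 a unit in ℤ_3. Expand u iteratively via a_{v+i} = u_i mod 3, u_{i+1} = (u_i − a_{v+i})/3:
  u_0 = 1/4;  a_2 = 1;  u_1 = (u_0 − 1)/3 = -1/4
  u_1 = -1/4;  a_3 = 2;  u_2 = (u_1 − 2)/3 = -3/4
  u_2 = -3/4;  a_4 = 0;  u_3 = (u_2 − 0)/3 = -1/4
Digits: (0, 0, 1, 2, 0).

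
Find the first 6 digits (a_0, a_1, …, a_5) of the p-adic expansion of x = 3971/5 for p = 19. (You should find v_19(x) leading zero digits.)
(a_0, …, a_5) = (0, 0, 6, 15, 3, 15)

v_19(3971/5) = 2, so a_0 = ... = a_1 = 0. Factor out: x = 19^2 · u with u = 11/5 a unit in ℤ_19. Expand u iteratively via a_{v+i} = u_i mod 19, u_{i+1} = (u_i − a_{v+i})/19:
  u_0 = 11/5;  a_2 = 6;  u_1 = (u_0 − 6)/19 = -1/5
  u_1 = -1/5;  a_3 = 15;  u_2 = (u_1 − 15)/19 = -4/5
  u_2 = -4/5;  a_4 = 3;  u_3 = (u_2 − 3)/19 = -1/5
  u_3 = -1/5;  a_5 = 15;  u_4 = (u_3 − 15)/19 = -4/5
Digits: (0, 0, 6, 15, 3, 15).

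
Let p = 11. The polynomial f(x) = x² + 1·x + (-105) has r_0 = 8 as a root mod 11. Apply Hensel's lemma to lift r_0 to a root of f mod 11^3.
r_2 = 1163 (mod 1331)

Hensel: r_{i+1} = r_i − f(r_i)·(f′(r_i))^{-1} mod 11^{i+2}, f′(x) = 2x + 1. Iterate:
  r_0 = 8 (mod 11)
  r_1 = 74 (mod 121)
  r_2 = 1163 (mod 1331)
Final: r = 1163 satisfies f(r) ≡ 0 mod 11^3.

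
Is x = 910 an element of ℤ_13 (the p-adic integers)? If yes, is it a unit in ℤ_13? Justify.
x ∈ ℤ_13 but not a unit; v_13(x) = 1 > 0

ℤ_13 = {x ∈ ℚ_13 : v_13(x) ≥ 0} and ℤ_13^× = {x ∈ ℤ_13 : v_13(x) = 0}. Here v_13(910) = v_13(num) − v_13(den) = 1; compare against these criteria.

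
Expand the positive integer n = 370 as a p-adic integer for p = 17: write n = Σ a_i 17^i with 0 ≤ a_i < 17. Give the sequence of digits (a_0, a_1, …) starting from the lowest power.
(a_0, a_1, …) = (13, 4, 1)

Repeated division by 17 gives the digits low-to-high: 370 = 13 + 4·17^1 + 1·17^2. Digit sequence: (13, 4, 1).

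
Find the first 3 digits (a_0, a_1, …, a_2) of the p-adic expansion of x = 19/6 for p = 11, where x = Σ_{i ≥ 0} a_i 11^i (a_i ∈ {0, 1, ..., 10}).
(a_0, …, a_2) = (5, 9, 1)

v_11(19/6) = 0 (numerator and denominator both coprime to 11), so x ∈ ℤ_11^×. Compute digits iteratively via a_i = x_i mod 11, x_{i+1} = (x_i − a_i)/11, with x_0 = x:
  x_0 = 19/6;  a_0 = 5;  x_1 = (x_0 − 5)/11 = -1/6
  x_1 = -1/6;  a_1 = 9;  x_2 = (x_1 − 9)/11 = -5/6
  x_2 = -5/6;  a_2 = 1;  x_3 = (x_2 − 1)/11 = -1/6
Digits: (5, 9, 1).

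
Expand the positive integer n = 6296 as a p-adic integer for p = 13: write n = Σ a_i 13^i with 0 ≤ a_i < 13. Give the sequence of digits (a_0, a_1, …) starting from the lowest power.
(a_0, a_1, …) = (4, 3, 11, 2)

Repeated division by 13 gives the digits low-to-high: 6296 = 4 + 3·13^1 + 11·13^2 + 2·13^3. Digit sequence: (4, 3, 11, 2).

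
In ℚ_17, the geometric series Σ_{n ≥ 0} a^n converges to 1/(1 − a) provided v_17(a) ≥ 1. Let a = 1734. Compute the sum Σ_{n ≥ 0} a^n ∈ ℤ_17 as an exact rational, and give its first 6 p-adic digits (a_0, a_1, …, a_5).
Σ a^n = 1/(1 − a) = -1/1733;  first 6 digits = (1, 0, 6, 0, 2, 2)

v_17(a) = 2 ≥ 1, so the series converges in ℤ_17 to 1/(1 − a) = 1/(1 − 1734) = -1/1733. Expand this rational in ℤ_17: compute digits iteratively via d_i = x_i mod 17, x_{i+1} = (x_i − d_i)/17. The first 6 digits are (1, 0, 6, 0, 2, 2).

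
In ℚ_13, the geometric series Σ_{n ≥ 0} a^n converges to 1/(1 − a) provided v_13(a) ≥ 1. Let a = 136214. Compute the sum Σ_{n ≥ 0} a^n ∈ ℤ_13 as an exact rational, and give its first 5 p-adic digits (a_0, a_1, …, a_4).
Σ a^n = 1/(1 − a) = -1/136213;  first 5 digits = (1, 0, 0, 10, 4)

v_13(a) = 3 ≥ 1, so the series converges in ℤ_13 to 1/(1 − a) = 1/(1 − 136214) = -1/136213. Expand this rational in ℤ_13: compute digits iteratively via d_i = x_i mod 13, x_{i+1} = (x_i − d_i)/13. The first 5 digits are (1, 0, 0, 10, 4).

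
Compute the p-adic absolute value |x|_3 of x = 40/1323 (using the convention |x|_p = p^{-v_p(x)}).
|40/1323|_3 = 27

Step 1 — compute v_3(x) by factoring powers of 3 out of the numerator and denominator: v_3(40/1323) = -3. Step 2 — apply |x|_p = p^{-v_p(x)} = 3^{3} = 27.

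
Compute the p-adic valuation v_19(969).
v_19(969) = 1

v_19(n) is the largest exponent k such that 19^k divides n. Factor out: 969 = 19^1 · 51. (Sign doesn't affect v_p.) So v_19(969) = 1.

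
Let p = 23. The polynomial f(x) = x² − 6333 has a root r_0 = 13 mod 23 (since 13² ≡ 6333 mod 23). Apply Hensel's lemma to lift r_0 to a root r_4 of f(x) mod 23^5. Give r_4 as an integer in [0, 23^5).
r_4 = 5845049 (mod 6436343)

Hensel's recurrence: r_{i+1} = r_i − f(r_i)·(f′(r_i))^{-1} mod 23^{i+2}, with f′(x) = 2x. Iterate:
  r_0 = 13 (mod 23)
  r_1 = 128 (mod 529)
  r_2 = 4889 (mod 12167)
  r_3 = 248229 (mod 279841)
  r_4 = 5845049 (mod 6436343)
Final: r_4 = 5845049, and one checks f(r_4) ≡ 0 mod 23^5.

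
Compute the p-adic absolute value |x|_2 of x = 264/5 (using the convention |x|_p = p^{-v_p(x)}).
|264/5|_2 = 1/8

Step 1 — compute v_2(x) by factoring powers of 2 out of the numerator and denominator: v_2(264/5) = 3. Step 2 — apply |x|_p = p^{-v_p(x)} = 2^{-3} = 1/8.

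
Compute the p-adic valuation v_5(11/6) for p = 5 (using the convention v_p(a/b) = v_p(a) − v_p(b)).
v_5(11/6) = 0

Factor powers of 5 from the numerator and denominator of the reduced fraction: 11 = 5^0 · 11 and 6 = 5^0 · 6. Apply v_p(a/b) = v_p(a) − v_p(b): v_5(11/6) = 0 − 0 = 0.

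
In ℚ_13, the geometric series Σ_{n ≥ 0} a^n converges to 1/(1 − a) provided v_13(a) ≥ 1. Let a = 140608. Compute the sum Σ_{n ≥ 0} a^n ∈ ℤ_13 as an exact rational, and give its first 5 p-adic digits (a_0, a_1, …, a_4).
Σ a^n = 1/(1 − a) = -1/140607;  first 5 digits = (1, 0, 0, 12, 4)

v_13(a) = 3 ≥ 1, so the series converges in ℤ_13 to 1/(1 − a) = 1/(1 − 140608) = -1/140607. Expand this rational in ℤ_13: compute digits iteratively via d_i = x_i mod 13, x_{i+1} = (x_i − d_i)/13. The first 5 digits are (1, 0, 0, 12, 4).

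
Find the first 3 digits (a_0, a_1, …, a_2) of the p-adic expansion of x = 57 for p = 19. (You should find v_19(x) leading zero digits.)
(a_0, …, a_2) = (0, 3, 0)

v_19(57) = 1, so a_0 = ... = a_0 = 0. Factor out: x = 19^1 · u with u = 3 a unit in ℤ_19. Expand u iteratively via a_{v+i} = u_i mod 19, u_{i+1} = (u_i − a_{v+i})/19:
  u_0 = 3;  a_1 = 3;  u_1 = (u_0 − 3)/19 = 0
  u_1 = 0;  a_2 = 0;  u_2 = (u_1 − 0)/19 = 0
Digits: (0, 3, 0).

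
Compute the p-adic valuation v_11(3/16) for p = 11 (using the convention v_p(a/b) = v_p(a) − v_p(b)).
v_11(3/16) = 0

Factor powers of 11 from the numerator and denominator of the reduced fraction: 3 = 11^0 · 3 and 16 = 11^0 · 16. Apply v_p(a/b) = v_p(a) − v_p(b): v_11(3/16) = 0 − 0 = 0.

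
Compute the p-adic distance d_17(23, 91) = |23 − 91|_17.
d_17(23, 91) = 1/17

Step 1 — x − y = 23 − 91 = -68. Step 2 — v_17(-68) = 1 (factor: -68 = −(17^1 · 4); the sign does not affect v_p). Step 3 — |x − y|_17 = 17^{-1} = 1/17.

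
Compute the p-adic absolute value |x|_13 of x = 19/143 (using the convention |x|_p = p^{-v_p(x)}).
|19/143|_13 = 13

Step 1 — compute v_13(x) by factoring powers of 13 out of the numerator and denominator: v_13(19/143) = -1. Step 2 — apply |x|_p = p^{-v_p(x)} = 13^{1} = 13.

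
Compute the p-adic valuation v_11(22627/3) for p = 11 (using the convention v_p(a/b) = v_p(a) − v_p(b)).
v_11(22627/3) = 3

Factor powers of 11 from the numerator and denominator of the reduced fraction: 22627 = 11^3 · 17 and 3 = 11^0 · 3. Apply v_p(a/b) = v_p(a) − v_p(b): v_11(22627/3) = 3 − 0 = 3.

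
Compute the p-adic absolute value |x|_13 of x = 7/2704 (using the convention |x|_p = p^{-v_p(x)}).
|7/2704|_13 = 169

Step 1 — compute v_13(x) by factoring powers of 13 out of the numerator and denominator: v_13(7/2704) = -2. Step 2 — apply |x|_p = p^{-v_p(x)} = 13^{2} = 169.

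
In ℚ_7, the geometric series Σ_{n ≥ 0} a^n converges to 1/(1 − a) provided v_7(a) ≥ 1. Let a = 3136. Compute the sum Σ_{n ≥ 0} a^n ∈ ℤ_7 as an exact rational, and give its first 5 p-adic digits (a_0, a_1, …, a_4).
Σ a^n = 1/(1 − a) = -1/3135;  first 5 digits = (1, 0, 1, 2, 2)

v_7(a) = 2 ≥ 1, so the series converges in ℤ_7 to 1/(1 − a) = 1/(1 − 3136) = -1/3135. Expand this rational in ℤ_7: compute digits iteratively via d_i = x_i mod 7, x_{i+1} = (x_i − d_i)/7. The first 5 digits are (1, 0, 1, 2, 2).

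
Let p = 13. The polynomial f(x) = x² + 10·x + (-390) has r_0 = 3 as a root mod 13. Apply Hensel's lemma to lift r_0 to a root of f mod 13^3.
r_2 = 1641 (mod 2197)

Hensel: r_{i+1} = r_i − f(r_i)·(f′(r_i))^{-1} mod 13^{i+2}, f′(x) = 2x + 10. Iterate:
  r_0 = 3 (mod 13)
  r_1 = 120 (mod 169)
  r_2 = 1641 (mod 2197)
Final: r = 1641 satisfies f(r) ≡ 0 mod 13^3.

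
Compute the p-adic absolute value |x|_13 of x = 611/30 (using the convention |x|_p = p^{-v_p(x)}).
|611/30|_13 = 1/13

Step 1 — compute v_13(x) by factoring powers of 13 out of the numerator and denominator: v_13(611/30) = 1. Step 2 — apply |x|_p = p^{-v_p(x)} = 13^{-1} = 1/13.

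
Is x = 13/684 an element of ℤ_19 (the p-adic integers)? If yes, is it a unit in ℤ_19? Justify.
x ∉ ℤ_19 (v_19(x) = -1 < 0)

ℤ_19 = {x ∈ ℚ_19 : v_19(x) ≥ 0} and ℤ_19^× = {x ∈ ℤ_19 : v_19(x) = 0}. Here v_19(13/684) = v_19(num) − v_19(den) = -1; compare against these criteria.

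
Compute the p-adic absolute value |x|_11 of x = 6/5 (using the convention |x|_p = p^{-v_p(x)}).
|6/5|_11 = 1

Step 1 — compute v_11(x) by factoring powers of 11 out of the numerator and denominator: v_11(6/5) = 0. Step 2 — apply |x|_p = p^{-v_p(x)} = 11^{0} = 1.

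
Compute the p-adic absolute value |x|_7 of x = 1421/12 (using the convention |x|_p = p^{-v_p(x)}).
|1421/12|_7 = 1/49

Step 1 — compute v_7(x) by factoring powers of 7 out of the numerator and denominator: v_7(1421/12) = 2. Step 2 — apply |x|_p = p^{-v_p(x)} = 7^{-2} = 1/49.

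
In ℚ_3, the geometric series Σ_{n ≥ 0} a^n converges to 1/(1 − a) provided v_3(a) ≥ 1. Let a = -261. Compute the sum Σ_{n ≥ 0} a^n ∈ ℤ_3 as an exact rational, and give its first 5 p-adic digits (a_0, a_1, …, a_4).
Σ a^n = 1/(1 − a) = 1/262;  first 5 digits = (1, 0, 1, 2, 0)

v_3(a) = 2 ≥ 1, so the series converges in ℤ_3 to 1/(1 − a) = 1/(1 − (-261)) = 1/262. Expand this rational in ℤ_3: compute digits iteratively via d_i = x_i mod 3, x_{i+1} = (x_i − d_i)/3. The first 5 digits are (1, 0, 1, 2, 0).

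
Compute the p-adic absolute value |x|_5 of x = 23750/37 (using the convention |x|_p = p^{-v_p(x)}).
|23750/37|_5 = 1/625

Step 1 — compute v_5(x) by factoring powers of 5 out of the numerator and denominator: v_5(23750/37) = 4. Step 2 — apply |x|_p = p^{-v_p(x)} = 5^{-4} = 1/625.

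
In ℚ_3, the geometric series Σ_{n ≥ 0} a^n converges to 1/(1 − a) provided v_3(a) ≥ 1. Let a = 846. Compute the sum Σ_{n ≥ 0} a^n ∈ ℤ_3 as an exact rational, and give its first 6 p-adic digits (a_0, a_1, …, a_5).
Σ a^n = 1/(1 − a) = -1/845;  first 6 digits = (1, 0, 1, 1, 2, 2)

v_3(a) = 2 ≥ 1, so the series converges in ℤ_3 to 1/(1 − a) = 1/(1 − 846) = -1/845. Expand this rational in ℤ_3: compute digits iteratively via d_i = x_i mod 3, x_{i+1} = (x_i − d_i)/3. The first 6 digits are (1, 0, 1, 1, 2, 2).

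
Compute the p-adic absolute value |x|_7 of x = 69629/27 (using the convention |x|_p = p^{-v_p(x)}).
|69629/27|_7 = 1/2401

Step 1 — compute v_7(x) by factoring powers of 7 out of the numerator and denominator: v_7(69629/27) = 4. Step 2 — apply |x|_p = p^{-v_p(x)} = 7^{-4} = 1/2401.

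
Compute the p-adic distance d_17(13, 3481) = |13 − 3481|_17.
d_17(13, 3481) = 1/289

Step 1 — x − y = 13 − 3481 = -3468. Step 2 — v_17(-3468) = 2 (factor: -3468 = −(17^2 · 12); the sign does not affect v_p). Step 3 — |x − y|_17 = 17^{-2} = 1/289.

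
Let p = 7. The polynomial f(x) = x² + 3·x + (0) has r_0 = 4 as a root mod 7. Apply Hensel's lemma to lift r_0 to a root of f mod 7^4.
r_3 = 2398 (mod 2401)

Hensel: r_{i+1} = r_i − f(r_i)·(f′(r_i))^{-1} mod 7^{i+2}, f′(x) = 2x + 3. Iterate:
  r_0 = 4 (mod 7)
  r_1 = 46 (mod 49)
  r_2 = 340 (mod 343)
  r_3 = 2398 (mod 2401)
Final: r = 2398 satisfies f(r) ≡ 0 mod 7^4.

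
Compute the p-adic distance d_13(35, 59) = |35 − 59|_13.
d_13(35, 59) = 1

Step 1 — x − y = 35 − 59 = -24. Step 2 — v_13(-24) = 0 (factor: -24 = −(13^0 · 24); the sign does not affect v_p). Step 3 — |x − y|_13 = 13^{0} = 1.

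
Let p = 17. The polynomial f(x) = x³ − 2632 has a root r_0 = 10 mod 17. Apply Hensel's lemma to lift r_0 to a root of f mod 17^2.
r_1 = 27 (mod 289)

Hensel: r_{i+1} = r_i − f(r_i)/f′(r_i) mod 17^{i+2}, where f′(x) = 3x². Iterate:
  r_0 = 10 (mod 17)
  r_1 = 27 (mod 289)
Final: r = 27 with f(r) ≡ 0 mod 17^2.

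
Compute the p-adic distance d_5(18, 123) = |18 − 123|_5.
d_5(18, 123) = 1/5

Step 1 — x − y = 18 − 123 = -105. Step 2 — v_5(-105) = 1 (factor: -105 = −(5^1 · 21); the sign does not affect v_p). Step 3 — |x − y|_5 = 5^{-1} = 1/5.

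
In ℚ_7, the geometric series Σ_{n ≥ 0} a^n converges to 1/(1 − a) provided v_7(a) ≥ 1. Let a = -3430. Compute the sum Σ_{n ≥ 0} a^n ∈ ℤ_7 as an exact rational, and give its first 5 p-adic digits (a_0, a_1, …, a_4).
Σ a^n = 1/(1 − a) = 1/3431;  first 5 digits = (1, 0, 0, 4, 5)

v_7(a) = 3 ≥ 1, so the series converges in ℤ_7 to 1/(1 − a) = 1/(1 − (-3430)) = 1/3431. Expand this rational in ℤ_7: compute digits iteratively via d_i = x_i mod 7, x_{i+1} = (x_i − d_i)/7. The first 5 digits are (1, 0, 0, 4, 5).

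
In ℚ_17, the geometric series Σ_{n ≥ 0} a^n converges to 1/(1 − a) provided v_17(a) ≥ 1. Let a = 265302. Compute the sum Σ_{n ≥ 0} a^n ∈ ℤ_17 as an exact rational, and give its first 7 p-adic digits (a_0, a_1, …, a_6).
Σ a^n = 1/(1 − a) = -1/265301;  first 7 digits = (1, 0, 0, 3, 3, 0, 9)

v_17(a) = 3 ≥ 1, so the series converges in ℤ_17 to 1/(1 − a) = 1/(1 − 265302) = -1/265301. Expand this rational in ℤ_17: compute digits iteratively via d_i = x_i mod 17, x_{i+1} = (x_i − d_i)/17. The first 7 digits are (1, 0, 0, 3, 3, 0, 9).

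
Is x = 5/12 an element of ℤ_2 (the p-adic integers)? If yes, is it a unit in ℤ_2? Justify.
x ∉ ℤ_2 (v_2(x) = -2 < 0)

ℤ_2 = {x ∈ ℚ_2 : v_2(x) ≥ 0} and ℤ_2^× = {x ∈ ℤ_2 : v_2(x) = 0}. Here v_2(5/12) = v_2(num) − v_2(den) = -2; compare against these criteria.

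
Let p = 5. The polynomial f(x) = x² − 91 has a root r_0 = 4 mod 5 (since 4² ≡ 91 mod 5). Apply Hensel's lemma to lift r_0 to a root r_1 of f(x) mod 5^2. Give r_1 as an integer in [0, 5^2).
r_1 = 4 (mod 25)

Hensel's recurrence: r_{i+1} = r_i − f(r_i)·(f′(r_i))^{-1} mod 5^{i+2}, with f′(x) = 2x. Iterate:
  r_0 = 4 (mod 5)
  r_1 = 4 (mod 25)
Final: r_1 = 4, and one checks f(r_1) ≡ 0 mod 5^2.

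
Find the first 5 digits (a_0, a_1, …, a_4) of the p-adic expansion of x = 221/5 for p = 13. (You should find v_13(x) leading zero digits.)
(a_0, …, a_4) = (0, 6, 5, 10, 7)

v_13(221/5) = 1, so a_0 = ... = a_0 = 0. Factor out: x = 13^1 · u with u = 17/5 a unit in ℤ_13. Expand u iteratively via a_{v+i} = u_i mod 13, u_{i+1} = (u_i − a_{v+i})/13:
  u_0 = 17/5;  a_1 = 6;  u_1 = (u_0 − 6)/13 = -1/5
  u_1 = -1/5;  a_2 = 5;  u_2 = (u_1 − 5)/13 = -2/5
  u_2 = -2/5;  a_3 = 10;  u_3 = (u_2 − 10)/13 = -4/5
  u_3 = -4/5;  a_4 = 7;  u_4 = (u_3 − 7)/13 = -3/5
Digits: (0, 6, 5, 10, 7).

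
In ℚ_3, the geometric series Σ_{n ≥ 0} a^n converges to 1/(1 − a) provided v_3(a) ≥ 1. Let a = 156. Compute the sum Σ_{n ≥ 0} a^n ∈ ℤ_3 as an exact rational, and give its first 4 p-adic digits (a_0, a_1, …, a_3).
Σ a^n = 1/(1 − a) = -1/155;  first 4 digits = (1, 1, 0, 2)

v_3(a) = 1 ≥ 1, so the series converges in ℤ_3 to 1/(1 − a) = 1/(1 − 156) = -1/155. Expand this rational in ℤ_3: compute digits iteratively via d_i = x_i mod 3, x_{i+1} = (x_i − d_i)/3. The first 4 digits are (1, 1, 0, 2).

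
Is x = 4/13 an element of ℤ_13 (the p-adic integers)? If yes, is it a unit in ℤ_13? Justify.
x ∉ ℤ_13 (v_13(x) = -1 < 0)

ℤ_13 = {x ∈ ℚ_13 : v_13(x) ≥ 0} and ℤ_13^× = {x ∈ ℤ_13 : v_13(x) = 0}. Here v_13(4/13) = v_13(num) − v_13(den) = -1; compare against these criteria.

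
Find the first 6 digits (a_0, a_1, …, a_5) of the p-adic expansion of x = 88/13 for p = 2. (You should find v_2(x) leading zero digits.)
(a_0, …, a_5) = (0, 0, 0, 1, 1, 1)

v_2(88/13) = 3, so a_0 = ... = a_2 = 0. Factor out: x = 2^3 · u with u = 11/13 a unit in ℤ_2. Expand u iteratively via a_{v+i} = u_i mod 2, u_{i+1} = (u_i − a_{v+i})/2:
  u_0 = 11/13;  a_3 = 1;  u_1 = (u_0 − 1)/2 = -1/13
  u_1 = -1/13;  a_4 = 1;  u_2 = (u_1 − 1)/2 = -7/13
  u_2 = -7/13;  a_5 = 1;  u_3 = (u_2 − 1)/2 = -10/13
Digits: (0, 0, 0, 1, 1, 1).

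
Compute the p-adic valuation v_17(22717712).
v_17(22717712) = 5

v_17(n) is the largest exponent k such that 17^k divides n. Factor out: 22717712 = 17^5 · 16. (Sign doesn't affect v_p.) So v_17(22717712) = 5.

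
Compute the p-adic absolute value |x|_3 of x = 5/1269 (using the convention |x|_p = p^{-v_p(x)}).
|5/1269|_3 = 27

Step 1 — compute v_3(x) by factoring powers of 3 out of the numerator and denominator: v_3(5/1269) = -3. Step 2 — apply |x|_p = p^{-v_p(x)} = 3^{3} = 27.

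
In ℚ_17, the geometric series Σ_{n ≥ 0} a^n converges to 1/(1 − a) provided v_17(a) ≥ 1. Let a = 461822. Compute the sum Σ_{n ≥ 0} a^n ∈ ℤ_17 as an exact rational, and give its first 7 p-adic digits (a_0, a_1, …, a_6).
Σ a^n = 1/(1 − a) = -1/461821;  first 7 digits = (1, 0, 0, 9, 5, 0, 13)

v_17(a) = 3 ≥ 1, so the series converges in ℤ_17 to 1/(1 − a) = 1/(1 − 461822) = -1/461821. Expand this rational in ℤ_17: compute digits iteratively via d_i = x_i mod 17, x_{i+1} = (x_i − d_i)/17. The first 7 digits are (1, 0, 0, 9, 5, 0, 13).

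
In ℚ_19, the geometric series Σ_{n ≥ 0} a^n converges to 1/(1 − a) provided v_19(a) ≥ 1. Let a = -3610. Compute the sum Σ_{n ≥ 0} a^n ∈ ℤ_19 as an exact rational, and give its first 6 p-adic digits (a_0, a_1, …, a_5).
Σ a^n = 1/(1 − a) = 1/3611;  first 6 digits = (1, 0, 9, 18, 4, 5)

v_19(a) = 2 ≥ 1, so the series converges in ℤ_19 to 1/(1 − a) = 1/(1 − (-3610)) = 1/3611. Expand this rational in ℤ_19: compute digits iteratively via d_i = x_i mod 19, x_{i+1} = (x_i − d_i)/19. The first 6 digits are (1, 0, 9, 18, 4, 5).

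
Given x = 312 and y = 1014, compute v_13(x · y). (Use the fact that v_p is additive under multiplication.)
v_13(316368) = 3

v_p(x) = 1 (factor: 312 = 13^1 · 24); v_p(y) = 2 (factor: 1014 = 13^2 · 6). Additivity: v_p(xy) = v_p(x) + v_p(y) = 1 + 2 = 3. (Direct check: xy = 316368 = 13^3 · (144).)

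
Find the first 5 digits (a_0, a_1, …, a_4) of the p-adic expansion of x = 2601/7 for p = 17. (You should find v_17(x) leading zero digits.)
(a_0, …, a_4) = (0, 0, 11, 14, 4)

v_17(2601/7) = 2, so a_0 = ... = a_1 = 0. Factor out: x = 17^2 · u with u = 9/7 a unit in ℤ_17. Expand u iteratively via a_{v+i} = u_i mod 17, u_{i+1} = (u_i − a_{v+i})/17:
  u_0 = 9/7;  a_2 = 11;  u_1 = (u_0 − 11)/17 = -4/7
  u_1 = -4/7;  a_3 = 14;  u_2 = (u_1 − 14)/17 = -6/7
  u_2 = -6/7;  a_4 = 4;  u_3 = (u_2 − 4)/17 = -2/7
Digits: (0, 0, 11, 14, 4).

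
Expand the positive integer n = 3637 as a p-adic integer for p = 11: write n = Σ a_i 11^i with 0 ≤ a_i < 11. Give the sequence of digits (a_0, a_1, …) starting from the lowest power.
(a_0, a_1, …) = (7, 0, 8, 2)

Repeated division by 11 gives the digits low-to-high: 3637 = 7 + 8·11^2 + 2·11^3. Digit sequence: (7, 0, 8, 2).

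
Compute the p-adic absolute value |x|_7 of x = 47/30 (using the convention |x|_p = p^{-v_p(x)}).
|47/30|_7 = 1

Step 1 — compute v_7(x) by factoring powers of 7 out of the numerator and denominator: v_7(47/30) = 0. Step 2 — apply |x|_p = p^{-v_p(x)} = 7^{0} = 1.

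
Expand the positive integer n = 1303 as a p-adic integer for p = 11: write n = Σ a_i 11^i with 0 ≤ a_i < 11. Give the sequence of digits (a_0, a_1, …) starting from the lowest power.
(a_0, a_1, …) = (5, 8, 10)

Repeated division by 11 gives the digits low-to-high: 1303 = 5 + 8·11^1 + 10·11^2. Digit sequence: (5, 8, 10).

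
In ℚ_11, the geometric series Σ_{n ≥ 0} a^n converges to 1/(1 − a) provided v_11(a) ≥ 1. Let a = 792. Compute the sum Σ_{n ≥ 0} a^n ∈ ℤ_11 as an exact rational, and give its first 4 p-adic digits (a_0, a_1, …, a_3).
Σ a^n = 1/(1 − a) = -1/791;  first 4 digits = (1, 6, 9, 5)

v_11(a) = 1 ≥ 1, so the series converges in ℤ_11 to 1/(1 − a) = 1/(1 − 792) = -1/791. Expand this rational in ℤ_11: compute digits iteratively via d_i = x_i mod 11, x_{i+1} = (x_i − d_i)/11. The first 4 digits are (1, 6, 9, 5).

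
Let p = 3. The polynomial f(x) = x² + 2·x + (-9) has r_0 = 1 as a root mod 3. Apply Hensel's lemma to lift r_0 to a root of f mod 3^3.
r_2 = 7 (mod 27)

Hensel: r_{i+1} = r_i − f(r_i)·(f′(r_i))^{-1} mod 3^{i+2}, f′(x) = 2x + 2. Iterate:
  r_0 = 1 (mod 3)
  r_1 = 7 (mod 9)
  r_2 = 7 (mod 27)
Final: r = 7 satisfies f(r) ≡ 0 mod 3^3.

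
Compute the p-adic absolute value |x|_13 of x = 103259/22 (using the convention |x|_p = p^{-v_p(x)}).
|103259/22|_13 = 1/2197

Step 1 — compute v_13(x) by factoring powers of 13 out of the numerator and denominator: v_13(103259/22) = 3. Step 2 — apply |x|_p = p^{-v_p(x)} = 13^{-3} = 1/2197.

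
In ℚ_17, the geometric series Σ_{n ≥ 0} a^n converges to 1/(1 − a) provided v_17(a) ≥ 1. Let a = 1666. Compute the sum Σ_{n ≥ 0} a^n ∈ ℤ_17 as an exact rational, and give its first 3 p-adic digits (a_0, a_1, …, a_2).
Σ a^n = 1/(1 − a) = -1/1665;  first 3 digits = (1, 13, 4)

v_17(a) = 1 ≥ 1, so the series converges in ℤ_17 to 1/(1 − a) = 1/(1 − 1666) = -1/1665. Expand this rational in ℤ_17: compute digits iteratively via d_i = x_i mod 17, x_{i+1} = (x_i − d_i)/17. The first 3 digits are (1, 13, 4).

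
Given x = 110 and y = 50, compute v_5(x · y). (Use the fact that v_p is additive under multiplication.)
v_5(5500) = 3

v_p(x) = 1 (factor: 110 = 5^1 · 22); v_p(y) = 2 (factor: 50 = 5^2 · 2). Additivity: v_p(xy) = v_p(x) + v_p(y) = 1 + 2 = 3. (Direct check: xy = 5500 = 5^3 · (44).)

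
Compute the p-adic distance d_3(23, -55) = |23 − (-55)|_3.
d_3(23, -55) = 1/3

Step 1 — x − y = 23 − (-55) = 78. Step 2 — v_3(78) = 1 (factor: 78 = (3^1 · 26); the sign does not affect v_p). Step 3 — |x − y|_3 = 3^{-1} = 1/3.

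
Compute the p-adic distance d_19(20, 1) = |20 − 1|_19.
d_19(20, 1) = 1/19

Step 1 — x − y = 20 − 1 = 19. Step 2 — v_19(19) = 1 (factor: 19 = (19^1 · 1); the sign does not affect v_p). Step 3 — |x − y|_19 = 19^{-1} = 1/19.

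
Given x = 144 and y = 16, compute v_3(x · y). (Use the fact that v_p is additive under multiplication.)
v_3(2304) = 2

v_p(x) = 2 (factor: 144 = 3^2 · 16); v_p(y) = 0 (factor: 16 = 3^0 · 16). Additivity: v_p(xy) = v_p(x) + v_p(y) = 2 + 0 = 2. (Direct check: xy = 2304 = 3^2 · (256).)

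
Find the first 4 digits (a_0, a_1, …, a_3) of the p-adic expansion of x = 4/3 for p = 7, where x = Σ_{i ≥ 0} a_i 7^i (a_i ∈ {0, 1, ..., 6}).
(a_0, …, a_3) = (6, 4, 4, 4)

v_7(4/3) = 0 (numerator and denominator both coprime to 7), so x ∈ ℤ_7^×. Compute digits iteratively via a_i = x_i mod 7, x_{i+1} = (x_i − a_i)/7, with x_0 = x:
  x_0 = 4/3;  a_0 = 6;  x_1 = (x_0 − 6)/7 = -2/3
  x_1 = -2/3;  a_1 = 4;  x_2 = (x_1 − 4)/7 = -2/3
  x_2 = -2/3;  a_2 = 4;  x_3 = (x_2 − 4)/7 = -2/3
  x_3 = -2/3;  a_3 = 4;  x_4 = (x_3 − 4)/7 = -2/3
Digits: (6, 4, 4, 4).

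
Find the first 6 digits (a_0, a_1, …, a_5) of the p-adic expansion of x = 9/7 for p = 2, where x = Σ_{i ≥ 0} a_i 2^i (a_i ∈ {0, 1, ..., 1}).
(a_0, …, a_5) = (1, 1, 1, 1, 0, 1)

v_2(9/7) = 0 (numerator and denominator both coprime to 2), so x ∈ ℤ_2^×. Compute digits iteratively via a_i = x_i mod 2, x_{i+1} = (x_i − a_i)/2, with x_0 = x:
  x_0 = 9/7;  a_0 = 1;  x_1 = (x_0 − 1)/2 = 1/7
  x_1 = 1/7;  a_1 = 1;  x_2 = (x_1 − 1)/2 = -3/7
  x_2 = -3/7;  a_2 = 1;  x_3 = (x_2 − 1)/2 = -5/7
  x_3 = -5/7;  a_3 = 1;  x_4 = (x_3 − 1)/2 = -6/7
  x_4 = -6/7;  a_4 = 0;  x_5 = (x_4 − 0)/2 = -3/7
  x_5 = -3/7;  a_5 = 1;  x_6 = (x_5 − 1)/2 = -5/7
Digits: (1, 1, 1, 1, 0, 1).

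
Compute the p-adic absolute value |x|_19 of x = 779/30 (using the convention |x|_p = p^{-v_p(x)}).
|779/30|_19 = 1/19

Step 1 — compute v_19(x) by factoring powers of 19 out of the numerator and denominator: v_19(779/30) = 1. Step 2 — apply |x|_p = p^{-v_p(x)} = 19^{-1} = 1/19.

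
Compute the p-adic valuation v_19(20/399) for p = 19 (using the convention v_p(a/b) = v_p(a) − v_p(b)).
v_19(20/399) = -1

Factor powers of 19 from the numerator and denominator of the reduced fraction: 20 = 19^0 · 20 and 399 = 19^1 · 21. Apply v_p(a/b) = v_p(a) − v_p(b): v_19(20/399) = 0 − 1 = -1.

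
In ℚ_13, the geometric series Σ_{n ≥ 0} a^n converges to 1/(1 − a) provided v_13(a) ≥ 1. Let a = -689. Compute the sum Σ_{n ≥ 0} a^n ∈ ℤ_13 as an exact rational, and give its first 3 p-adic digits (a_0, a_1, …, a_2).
Σ a^n = 1/(1 − a) = 1/690;  first 3 digits = (1, 12, 9)

v_13(a) = 1 ≥ 1, so the series converges in ℤ_13 to 1/(1 − a) = 1/(1 − (-689)) = 1/690. Expand this rational in ℤ_13: compute digits iteratively via d_i = x_i mod 13, x_{i+1} = (x_i − d_i)/13. The first 3 digits are (1, 12, 9).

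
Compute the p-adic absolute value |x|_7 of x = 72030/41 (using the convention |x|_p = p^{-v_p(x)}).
|72030/41|_7 = 1/2401

Step 1 — compute v_7(x) by factoring powers of 7 out of the numerator and denominator: v_7(72030/41) = 4. Step 2 — apply |x|_p = p^{-v_p(x)} = 7^{-4} = 1/2401.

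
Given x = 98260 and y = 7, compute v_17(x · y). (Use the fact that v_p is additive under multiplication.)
v_17(687820) = 3

v_p(x) = 3 (factor: 98260 = 17^3 · 20); v_p(y) = 0 (factor: 7 = 17^0 · 7). Additivity: v_p(xy) = v_p(x) + v_p(y) = 3 + 0 = 3. (Direct check: xy = 687820 = 17^3 · (140).)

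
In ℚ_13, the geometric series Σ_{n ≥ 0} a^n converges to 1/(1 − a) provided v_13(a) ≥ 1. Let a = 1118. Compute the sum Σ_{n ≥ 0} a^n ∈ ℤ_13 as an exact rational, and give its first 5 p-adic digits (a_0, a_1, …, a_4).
Σ a^n = 1/(1 − a) = -1/1117;  first 5 digits = (1, 8, 5, 2, 1)

v_13(a) = 1 ≥ 1, so the series converges in ℤ_13 to 1/(1 − a) = 1/(1 − 1118) = -1/1117. Expand this rational in ℤ_13: compute digits iteratively via d_i = x_i mod 13, x_{i+1} = (x_i − d_i)/13. The first 5 digits are (1, 8, 5, 2, 1).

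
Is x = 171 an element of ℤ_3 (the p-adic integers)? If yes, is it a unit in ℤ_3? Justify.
x ∈ ℤ_3 but not a unit; v_3(x) = 2 > 0

ℤ_3 = {x ∈ ℚ_3 : v_3(x) ≥ 0} and ℤ_3^× = {x ∈ ℤ_3 : v_3(x) = 0}. Here v_3(171) = v_3(num) − v_3(den) = 2; compare against these criteria.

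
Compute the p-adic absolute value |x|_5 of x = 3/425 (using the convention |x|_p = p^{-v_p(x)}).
|3/425|_5 = 25

Step 1 — compute v_5(x) by factoring powers of 5 out of the numerator and denominator: v_5(3/425) = -2. Step 2 — apply |x|_p = p^{-v_p(x)} = 5^{2} = 25.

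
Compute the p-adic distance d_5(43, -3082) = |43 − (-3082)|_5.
d_5(43, -3082) = 1/3125

Step 1 — x − y = 43 − (-3082) = 3125. Step 2 — v_5(3125) = 5 (factor: 3125 = (5^5 · 1); the sign does not affect v_p). Step 3 — |x − y|_5 = 5^{-5} = 1/3125.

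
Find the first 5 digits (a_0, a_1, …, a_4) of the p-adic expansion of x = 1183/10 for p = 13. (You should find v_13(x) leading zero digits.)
(a_0, …, a_4) = (0, 0, 2, 9, 11)

v_13(1183/10) = 2, so a_0 = ... = a_1 = 0. Factor out: x = 13^2 · u with u = 7/10 a unit in ℤ_13. Expand u iteratively via a_{v+i} = u_i mod 13, u_{i+1} = (u_i − a_{v+i})/13:
  u_0 = 7/10;  a_2 = 2;  u_1 = (u_0 − 2)/13 = -1/10
  u_1 = -1/10;  a_3 = 9;  u_2 = (u_1 − 9)/13 = -7/10
  u_2 = -7/10;  a_4 = 11;  u_3 = (u_2 − 11)/13 = -9/10
Digits: (0, 0, 2, 9, 11).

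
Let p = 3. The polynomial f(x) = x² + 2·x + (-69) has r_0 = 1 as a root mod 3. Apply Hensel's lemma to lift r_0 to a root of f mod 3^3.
r_2 = 22 (mod 27)

Hensel: r_{i+1} = r_i − f(r_i)·(f′(r_i))^{-1} mod 3^{i+2}, f′(x) = 2x + 2. Iterate:
  r_0 = 1 (mod 3)
  r_1 = 4 (mod 9)
  r_2 = 22 (mod 27)
Final: r = 22 satisfies f(r) ≡ 0 mod 3^3.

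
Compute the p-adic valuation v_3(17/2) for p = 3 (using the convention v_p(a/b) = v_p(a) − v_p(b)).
v_3(17/2) = 0

Factor powers of 3 from the numerator and denominator of the reduced fraction: 17 = 3^0 · 17 and 2 = 3^0 · 2. Apply v_p(a/b) = v_p(a) − v_p(b): v_3(17/2) = 0 − 0 = 0.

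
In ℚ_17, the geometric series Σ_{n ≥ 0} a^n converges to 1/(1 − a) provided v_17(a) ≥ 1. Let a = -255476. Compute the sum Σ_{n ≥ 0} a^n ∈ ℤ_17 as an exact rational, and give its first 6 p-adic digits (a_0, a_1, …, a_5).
Σ a^n = 1/(1 − a) = 1/255477;  first 6 digits = (1, 0, 0, 16, 13, 16)

v_17(a) = 3 ≥ 1, so the series converges in ℤ_17 to 1/(1 − a) = 1/(1 − (-255476)) = 1/255477. Expand this rational in ℤ_17: compute digits iteratively via d_i = x_i mod 17, x_{i+1} = (x_i − d_i)/17. The first 6 digits are (1, 0, 0, 16, 13, 16).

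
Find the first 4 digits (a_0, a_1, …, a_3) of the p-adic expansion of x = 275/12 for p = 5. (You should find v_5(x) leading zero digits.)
(a_0, …, a_3) = (0, 0, 3, 0)

v_5(275/12) = 2, so a_0 = ... = a_1 = 0. Factor out: x = 5^2 · u with u = 11/12 a unit in ℤ_5. Expand u iteratively via a_{v+i} = u_i mod 5, u_{i+1} = (u_i − a_{v+i})/5:
  u_0 = 11/12;  a_2 = 3;  u_1 = (u_0 − 3)/5 = -5/12
  u_1 = -5/12;  a_3 = 0;  u_2 = (u_1 − 0)/5 = -1/12
Digits: (0, 0, 3, 0).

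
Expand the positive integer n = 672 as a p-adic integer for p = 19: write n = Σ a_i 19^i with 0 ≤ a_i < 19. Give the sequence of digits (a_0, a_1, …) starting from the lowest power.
(a_0, a_1, …) = (7, 16, 1)

Repeated division by 19 gives the digits low-to-high: 672 = 7 + 16·19^1 + 1·19^2. Digit sequence: (7, 16, 1).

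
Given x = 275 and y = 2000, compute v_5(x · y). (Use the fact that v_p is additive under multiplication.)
v_5(550000) = 5

v_p(x) = 2 (factor: 275 = 5^2 · 11); v_p(y) = 3 (factor: 2000 = 5^3 · 16). Additivity: v_p(xy) = v_p(x) + v_p(y) = 2 + 3 = 5. (Direct check: xy = 550000 = 5^5 · (176).)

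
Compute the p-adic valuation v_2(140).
v_2(140) = 2

v_2(n) is the largest exponent k such that 2^k divides n. Factor out: 140 = 2^2 · 35. (Sign doesn't affect v_p.) So v_2(140) = 2.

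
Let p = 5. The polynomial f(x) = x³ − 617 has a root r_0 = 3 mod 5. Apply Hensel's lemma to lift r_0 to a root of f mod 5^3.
r_2 = 123 (mod 125)

Hensel: r_{i+1} = r_i − f(r_i)/f′(r_i) mod 5^{i+2}, where f′(x) = 3x². Iterate:
  r_0 = 3 (mod 5)
  r_1 = 23 (mod 25)
  r_2 = 123 (mod 125)
Final: r = 123 with f(r) ≡ 0 mod 5^3.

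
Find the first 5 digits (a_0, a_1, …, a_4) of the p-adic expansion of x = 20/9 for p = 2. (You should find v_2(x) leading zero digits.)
(a_0, …, a_4) = (0, 0, 1, 0, 1)

v_2(20/9) = 2, so a_0 = ... = a_1 = 0. Factor out: x = 2^2 · u with u = 5/9 a unit in ℤ_2. Expand u iteratively via a_{v+i} = u_i mod 2, u_{i+1} = (u_i − a_{v+i})/2:
  u_0 = 5/9;  a_2 = 1;  u_1 = (u_0 − 1)/2 = -2/9
  u_1 = -2/9;  a_3 = 0;  u_2 = (u_1 − 0)/2 = -1/9
  u_2 = -1/9;  a_4 = 1;  u_3 = (u_2 − 1)/2 = -5/9
Digits: (0, 0, 1, 0, 1).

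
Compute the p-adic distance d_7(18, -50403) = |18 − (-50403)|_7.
d_7(18, -50403) = 1/16807

Step 1 — x − y = 18 − (-50403) = 50421. Step 2 — v_7(50421) = 5 (factor: 50421 = (7^5 · 3); the sign does not affect v_p). Step 3 — |x − y|_7 = 7^{-5} = 1/16807.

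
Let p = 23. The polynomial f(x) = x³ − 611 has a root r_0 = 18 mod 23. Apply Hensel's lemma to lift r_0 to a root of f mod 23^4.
r_3 = 57955 (mod 279841)

Hensel: r_{i+1} = r_i − f(r_i)/f′(r_i) mod 23^{i+2}, where f′(x) = 3x². Iterate:
  r_0 = 18 (mod 23)
  r_1 = 294 (mod 529)
  r_2 = 9287 (mod 12167)
  r_3 = 57955 (mod 279841)
Final: r = 57955 with f(r) ≡ 0 mod 23^4.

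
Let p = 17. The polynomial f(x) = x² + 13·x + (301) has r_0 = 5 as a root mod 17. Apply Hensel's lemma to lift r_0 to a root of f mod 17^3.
r_2 = 4034 (mod 4913)

Hensel: r_{i+1} = r_i − f(r_i)·(f′(r_i))^{-1} mod 17^{i+2}, f′(x) = 2x + 13. Iterate:
  r_0 = 5 (mod 17)
  r_1 = 277 (mod 289)
  r_2 = 4034 (mod 4913)
Final: r = 4034 satisfies f(r) ≡ 0 mod 17^3.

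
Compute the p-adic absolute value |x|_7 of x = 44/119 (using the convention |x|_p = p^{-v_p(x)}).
|44/119|_7 = 7

Step 1 — compute v_7(x) by factoring powers of 7 out of the numerator and denominator: v_7(44/119) = -1. Step 2 — apply |x|_p = p^{-v_p(x)} = 7^{1} = 7.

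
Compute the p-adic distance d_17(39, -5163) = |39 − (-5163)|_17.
d_17(39, -5163) = 1/289

Step 1 — x − y = 39 − (-5163) = 5202. Step 2 — v_17(5202) = 2 (factor: 5202 = (17^2 · 18); the sign does not affect v_p). Step 3 — |x − y|_17 = 17^{-2} = 1/289.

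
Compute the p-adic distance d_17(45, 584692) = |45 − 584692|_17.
d_17(45, 584692) = 1/83521

Step 1 — x − y = 45 − 584692 = -584647. Step 2 — v_17(-584647) = 4 (factor: -584647 = −(17^4 · 7); the sign does not affect v_p). Step 3 — |x − y|_17 = 17^{-4} = 1/83521.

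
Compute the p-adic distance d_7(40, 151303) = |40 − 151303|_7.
d_7(40, 151303) = 1/16807

Step 1 — x − y = 40 − 151303 = -151263. Step 2 — v_7(-151263) = 5 (factor: -151263 = −(7^5 · 9); the sign does not affect v_p). Step 3 — |x − y|_7 = 7^{-5} = 1/16807.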